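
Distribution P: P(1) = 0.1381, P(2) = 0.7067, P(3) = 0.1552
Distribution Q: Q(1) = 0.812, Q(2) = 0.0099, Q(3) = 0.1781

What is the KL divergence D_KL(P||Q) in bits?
3.9678 bits

D_KL(P||Q) = Σ P(x) log₂(P(x)/Q(x))

Computing term by term:
  P(1)·log₂(P(1)/Q(1)) = 0.1381·log₂(0.1381/0.812) = -0.35295
  P(2)·log₂(P(2)/Q(2)) = 0.7067·log₂(0.7067/0.0099) = 4.35152
  P(3)·log₂(P(3)/Q(3)) = 0.1552·log₂(0.1552/0.1781) = -0.03082

D_KL(P||Q) = -0.35295 + 4.35152 - 0.03082 = 3.96775 ≈ 3.9678 bits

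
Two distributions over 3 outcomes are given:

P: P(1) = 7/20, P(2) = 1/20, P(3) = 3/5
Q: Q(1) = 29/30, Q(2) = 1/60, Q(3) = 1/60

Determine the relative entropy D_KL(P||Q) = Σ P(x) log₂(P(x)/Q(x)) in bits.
2.6682 bits

D_KL(P||Q) = Σ P(x) log₂(P(x)/Q(x))

Computing term by term:
  P(1)·log₂(P(1)/Q(1)) = (7/20)·log₂((7/20)/(29/30)) = -0.51298
  P(2)·log₂(P(2)/Q(2)) = (1/20)·log₂((1/20)/(1/60)) = 0.07925
  P(3)·log₂(P(3)/Q(3)) = (3/5)·log₂((3/5)/(1/60)) = 3.10196

D_KL(P||Q) = -0.51298 + 0.07925 + 3.10196 = 2.66823 ≈ 2.6682 bits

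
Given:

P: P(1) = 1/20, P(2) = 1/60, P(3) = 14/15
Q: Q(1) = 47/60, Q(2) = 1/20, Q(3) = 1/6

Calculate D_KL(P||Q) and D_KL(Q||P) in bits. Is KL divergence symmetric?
D_KL(P||Q) = 2.0948 bits, D_KL(Q||P) = 2.7746 bits. No, KL divergence is not symmetric.

D_KL(P||Q) = Σ P(x) log₂(P(x)/Q(x))

Computing term by term:
  P(1)·log₂(P(1)/Q(1)) = (1/20)·log₂((1/20)/(47/60)) = -0.19848
  P(2)·log₂(P(2)/Q(2)) = (1/60)·log₂((1/60)/(1/20)) = -0.02642
  P(3)·log₂(P(3)/Q(3)) = (14/15)·log₂((14/15)/(1/6)) = 2.31973

D_KL(P||Q) = -0.19848 - 0.02642 + 2.31973 = 2.09483 ≈ 2.0948 bits

D_KL(Q||P) = Σ Q(x) log₂(Q(x)/P(x))

Computing term by term:
  Q(1)·log₂(Q(1)/P(1)) = (47/60)·log₂((47/60)/(1/20)) = 3.10954
  Q(2)·log₂(Q(2)/P(2)) = (1/20)·log₂((1/20)/(1/60)) = 0.07925
  Q(3)·log₂(Q(3)/P(3)) = (1/6)·log₂((1/6)/(14/15)) = -0.41424

D_KL(Q||P) = 3.10954 + 0.07925 - 0.41424 = 2.77455 ≈ 2.7746 bits

These are NOT equal (difference: 0.6798 bits). KL divergence is asymmetric: D_KL(P||Q) ≠ D_KL(Q||P) in general.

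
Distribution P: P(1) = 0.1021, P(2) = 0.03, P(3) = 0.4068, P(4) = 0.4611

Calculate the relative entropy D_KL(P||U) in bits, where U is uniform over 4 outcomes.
0.4693 bits

U(i) = 1/4 for all i

D_KL(P||U) = Σ P(x) log₂(P(x) / (1/4))
           = Σ P(x) log₂(P(x)) + log₂(4)
           = log₂(4) - H(P)

H(P) = -Σ P(x) log₂(P(x)):
  -P(1)·log₂(P(1)) = -(0.1021)·log₂(0.1021) = 0.33611
  -P(2)·log₂(P(2)) = -(0.03)·log₂(0.03) = 0.15177
  -P(3)·log₂(P(3)) = -(0.4068)·log₂(0.4068) = 0.52787
  -P(4)·log₂(P(4)) = -(0.4611)·log₂(0.4611) = 0.51498
H(P) = 0.33611 + 0.15177 + 0.52787 + 0.51498 = 1.53073 bits

log₂(4) = 2.00000 bits

D_KL(P||U) = 2.00000 - 1.53073 = 0.46927 ≈ 0.4693 bits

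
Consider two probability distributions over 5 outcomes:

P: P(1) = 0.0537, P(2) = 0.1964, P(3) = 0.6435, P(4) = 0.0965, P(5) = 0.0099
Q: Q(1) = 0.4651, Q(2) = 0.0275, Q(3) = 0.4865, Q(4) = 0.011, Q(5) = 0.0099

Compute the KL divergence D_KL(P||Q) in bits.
0.9518 bits

D_KL(P||Q) = Σ P(x) log₂(P(x)/Q(x))

Computing term by term:
  P(1)·log₂(P(1)/Q(1)) = 0.0537·log₂(0.0537/0.4651) = -0.16725
  P(2)·log₂(P(2)/Q(2)) = 0.1964·log₂(0.1964/0.0275) = 0.55705
  P(3)·log₂(P(3)/Q(3)) = 0.6435·log₂(0.6435/0.4865) = 0.25965
  P(4)·log₂(P(4)/Q(4)) = 0.0965·log₂(0.0965/0.011) = 0.30234
  P(5)·log₂(P(5)/Q(5)) = 0.0099·log₂(0.0099/0.0099) = 0.00000

D_KL(P||Q) = -0.16725 + 0.55705 + 0.25965 + 0.30234 + 0.00000 = 0.95179 ≈ 0.9518 bits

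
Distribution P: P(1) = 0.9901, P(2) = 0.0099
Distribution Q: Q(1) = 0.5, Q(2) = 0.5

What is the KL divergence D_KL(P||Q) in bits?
0.9199 bits

D_KL(P||Q) = Σ P(x) log₂(P(x)/Q(x))

Computing term by term:
  P(1)·log₂(P(1)/Q(1)) = 0.9901·log₂(0.9901/0.5) = 0.97589
  P(2)·log₂(P(2)/Q(2)) = 0.0099·log₂(0.0099/0.5) = -0.05602

D_KL(P||Q) = 0.97589 - 0.05602 = 0.91987 ≈ 0.9199 bits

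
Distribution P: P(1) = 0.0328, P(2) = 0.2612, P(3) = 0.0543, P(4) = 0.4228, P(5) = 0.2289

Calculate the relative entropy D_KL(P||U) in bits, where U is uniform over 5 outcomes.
0.4141 bits

U(i) = 1/5 for all i

D_KL(P||U) = Σ P(x) log₂(P(x) / (1/5))
           = Σ P(x) log₂(P(x)) + log₂(5)
           = log₂(5) - H(P)

H(P) = -Σ P(x) log₂(P(x)):
  -P(1)·log₂(P(1)) = -(0.0328)·log₂(0.0328) = 0.16171
  -P(2)·log₂(P(2)) = -(0.2612)·log₂(0.2612) = 0.50589
  -P(3)·log₂(P(3)) = -(0.0543)·log₂(0.0543) = 0.22822
  -P(4)·log₂(P(4)) = -(0.4228)·log₂(0.4228) = 0.52510
  -P(5)·log₂(P(5)) = -(0.2289)·log₂(0.2289) = 0.48692
H(P) = 0.16171 + 0.50589 + 0.22822 + 0.52510 + 0.48692 = 1.90784 bits

log₂(5) = 2.32193 bits

D_KL(P||U) = 2.32193 - 1.90784 = 0.41409 ≈ 0.4141 bits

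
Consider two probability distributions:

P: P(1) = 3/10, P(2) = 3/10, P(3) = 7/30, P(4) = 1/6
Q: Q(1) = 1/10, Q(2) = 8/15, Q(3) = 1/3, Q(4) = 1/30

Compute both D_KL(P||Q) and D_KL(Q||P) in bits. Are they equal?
D_KL(P||Q) = 0.4934 bits, D_KL(Q||P) = 0.3783 bits. No, they are not equal.

D_KL(P||Q) = Σ P(x) log₂(P(x)/Q(x))

Computing term by term:
  P(1)·log₂(P(1)/Q(1)) = (3/10)·log₂((3/10)/(1/10)) = 0.47549
  P(2)·log₂(P(2)/Q(2)) = (3/10)·log₂((3/10)/(8/15)) = -0.24902
  P(3)·log₂(P(3)/Q(3)) = (7/30)·log₂((7/30)/(1/3)) = -0.12007
  P(4)·log₂(P(4)/Q(4)) = (1/6)·log₂((1/6)/(1/30)) = 0.38699

D_KL(P||Q) = 0.47549 - 0.24902 - 0.12007 + 0.38699 = 0.49339 ≈ 0.4934 bits

D_KL(Q||P) = Σ Q(x) log₂(Q(x)/P(x))

Computing term by term:
  Q(1)·log₂(Q(1)/P(1)) = (1/10)·log₂((1/10)/(3/10)) = -0.15850
  Q(2)·log₂(Q(2)/P(2)) = (8/15)·log₂((8/15)/(3/10)) = 0.44271
  Q(3)·log₂(Q(3)/P(3)) = (1/3)·log₂((1/3)/(7/30)) = 0.17152
  Q(4)·log₂(Q(4)/P(4)) = (1/30)·log₂((1/30)/(1/6)) = -0.07740

D_KL(Q||P) = -0.15850 + 0.44271 + 0.17152 - 0.07740 = 0.37833 ≈ 0.3783 bits

These are NOT equal (difference: 0.1151 bits). KL divergence is asymmetric: D_KL(P||Q) ≠ D_KL(Q||P) in general.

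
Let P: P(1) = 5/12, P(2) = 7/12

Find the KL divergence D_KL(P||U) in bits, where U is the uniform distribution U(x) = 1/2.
0.0201 bits

U(i) = 1/2 for all i

D_KL(P||U) = Σ P(x) log₂(P(x) / (1/2))
           = Σ P(x) log₂(P(x)) + log₂(2)
           = log₂(2) - H(P)

H(P) = -Σ P(x) log₂(P(x)):
  -P(1)·log₂(P(1)) = -(5/12)·log₂(5/12) = 0.52626
  -P(2)·log₂(P(2)) = -(7/12)·log₂(7/12) = 0.45360
H(P) = 0.52626 + 0.45360 = 0.97986 bits

log₂(2) = 1.00000 bits

D_KL(P||U) = 1.00000 - 0.97986 = 0.02014 ≈ 0.0201 bits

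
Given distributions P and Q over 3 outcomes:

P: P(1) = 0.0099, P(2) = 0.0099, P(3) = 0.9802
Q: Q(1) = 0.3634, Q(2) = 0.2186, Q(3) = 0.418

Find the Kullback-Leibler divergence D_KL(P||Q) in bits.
1.1096 bits

D_KL(P||Q) = Σ P(x) log₂(P(x)/Q(x))

Computing term by term:
  P(1)·log₂(P(1)/Q(1)) = 0.0099·log₂(0.0099/0.3634) = -0.05146
  P(2)·log₂(P(2)/Q(2)) = 0.0099·log₂(0.0099/0.2186) = -0.04420
  P(3)·log₂(P(3)/Q(3)) = 0.9802·log₂(0.9802/0.418) = 1.20523

D_KL(P||Q) = -0.05146 - 0.04420 + 1.20523 = 1.10957 ≈ 1.1096 bits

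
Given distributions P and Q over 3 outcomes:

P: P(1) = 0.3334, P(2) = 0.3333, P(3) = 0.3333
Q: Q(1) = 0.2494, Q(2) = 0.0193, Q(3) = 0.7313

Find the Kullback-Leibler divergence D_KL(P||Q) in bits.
1.1317 bits

D_KL(P||Q) = Σ P(x) log₂(P(x)/Q(x))

Computing term by term:
  P(1)·log₂(P(1)/Q(1)) = 0.3334·log₂(0.3334/0.2494) = 0.13963
  P(2)·log₂(P(2)/Q(2)) = 0.3333·log₂(0.3333/0.0193) = 1.36991
  P(3)·log₂(P(3)/Q(3)) = 0.3333·log₂(0.3333/0.7313) = -0.37784

D_KL(P||Q) = 0.13963 + 1.36991 - 0.37784 = 1.13170 ≈ 1.1317 bits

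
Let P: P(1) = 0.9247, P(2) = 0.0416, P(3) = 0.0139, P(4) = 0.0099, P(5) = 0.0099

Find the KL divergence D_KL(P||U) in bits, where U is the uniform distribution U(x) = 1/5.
1.8091 bits

U(i) = 1/5 for all i

D_KL(P||U) = Σ P(x) log₂(P(x) / (1/5))
           = Σ P(x) log₂(P(x)) + log₂(5)
           = log₂(5) - H(P)

H(P) = -Σ P(x) log₂(P(x)):
  -P(1)·log₂(P(1)) = -(0.9247)·log₂(0.9247) = 0.10444
  -P(2)·log₂(P(2)) = -(0.0416)·log₂(0.0416) = 0.19083
  -P(3)·log₂(P(3)) = -(0.0139)·log₂(0.0139) = 0.08575
  -P(4)·log₂(P(4)) = -(0.0099)·log₂(0.0099) = 0.06592
  -P(5)·log₂(P(5)) = -(0.0099)·log₂(0.0099) = 0.06592
H(P) = 0.10444 + 0.19083 + 0.08575 + 0.06592 + 0.06592 = 0.51286 bits

log₂(5) = 2.32193 bits

D_KL(P||U) = 2.32193 - 0.51286 = 1.80907 ≈ 1.8091 bits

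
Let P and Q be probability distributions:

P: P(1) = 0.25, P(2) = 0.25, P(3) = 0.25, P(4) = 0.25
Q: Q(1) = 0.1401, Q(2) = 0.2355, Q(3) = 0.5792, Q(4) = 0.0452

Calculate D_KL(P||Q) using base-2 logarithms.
0.5443 bits

D_KL(P||Q) = Σ P(x) log₂(P(x)/Q(x))

Computing term by term:
  P(1)·log₂(P(1)/Q(1)) = 0.25·log₂(0.25/0.1401) = 0.20887
  P(2)·log₂(P(2)/Q(2)) = 0.25·log₂(0.25/0.2355) = 0.02155
  P(3)·log₂(P(3)/Q(3)) = 0.25·log₂(0.25/0.5792) = -0.30303
  P(4)·log₂(P(4)/Q(4)) = 0.25·log₂(0.25/0.0452) = 0.61688

D_KL(P||Q) = 0.20887 + 0.02155 - 0.30303 + 0.61688 = 0.54427 ≈ 0.5443 bits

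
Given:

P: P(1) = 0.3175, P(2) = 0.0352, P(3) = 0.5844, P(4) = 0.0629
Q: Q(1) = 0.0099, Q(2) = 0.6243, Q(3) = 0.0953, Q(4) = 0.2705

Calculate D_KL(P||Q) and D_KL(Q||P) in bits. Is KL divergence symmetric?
D_KL(P||Q) = 2.8391 bits, D_KL(Q||P) = 2.8604 bits. No, KL divergence is not symmetric.

D_KL(P||Q) = Σ P(x) log₂(P(x)/Q(x))

Computing term by term:
  P(1)·log₂(P(1)/Q(1)) = 0.3175·log₂(0.3175/0.0099) = 1.58851
  P(2)·log₂(P(2)/Q(2)) = 0.0352·log₂(0.0352/0.6243) = -0.14603
  P(3)·log₂(P(3)/Q(3)) = 0.5844·log₂(0.5844/0.0953) = 1.52903
  P(4)·log₂(P(4)/Q(4)) = 0.0629·log₂(0.0629/0.2705) = -0.13237

D_KL(P||Q) = 1.58851 - 0.14603 + 1.52903 - 0.13237 = 2.83914 ≈ 2.8391 bits

D_KL(Q||P) = Σ Q(x) log₂(Q(x)/P(x))

Computing term by term:
  Q(1)·log₂(Q(1)/P(1)) = 0.0099·log₂(0.0099/0.3175) = -0.04953
  Q(2)·log₂(Q(2)/P(2)) = 0.6243·log₂(0.6243/0.0352) = 2.58997
  Q(3)·log₂(Q(3)/P(3)) = 0.0953·log₂(0.0953/0.5844) = -0.24934
  Q(4)·log₂(Q(4)/P(4)) = 0.2705·log₂(0.2705/0.0629) = 0.56927

D_KL(Q||P) = -0.04953 + 2.58997 - 0.24934 + 0.56927 = 2.86037 ≈ 2.8604 bits

These are NOT equal (difference: 0.0213 bits). KL divergence is asymmetric: D_KL(P||Q) ≠ D_KL(Q||P) in general.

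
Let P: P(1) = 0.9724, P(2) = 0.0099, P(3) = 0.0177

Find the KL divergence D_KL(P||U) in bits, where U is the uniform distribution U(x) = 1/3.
1.3768 bits

U(i) = 1/3 for all i

D_KL(P||U) = Σ P(x) log₂(P(x) / (1/3))
           = Σ P(x) log₂(P(x)) + log₂(3)
           = log₂(3) - H(P)

H(P) = -Σ P(x) log₂(P(x)):
  -P(1)·log₂(P(1)) = -(0.9724)·log₂(0.9724) = 0.03926
  -P(2)·log₂(P(2)) = -(0.0099)·log₂(0.0099) = 0.06592
  -P(3)·log₂(P(3)) = -(0.0177)·log₂(0.0177) = 0.10302
H(P) = 0.03926 + 0.06592 + 0.10302 = 0.20820 bits

log₂(3) = 1.58496 bits

D_KL(P||U) = 1.58496 - 0.20820 = 1.37676 ≈ 1.3768 bits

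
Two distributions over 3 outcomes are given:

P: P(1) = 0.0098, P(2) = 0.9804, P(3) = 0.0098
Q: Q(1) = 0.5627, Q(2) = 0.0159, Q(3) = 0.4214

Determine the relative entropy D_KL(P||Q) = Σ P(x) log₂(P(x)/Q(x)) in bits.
5.7193 bits

D_KL(P||Q) = Σ P(x) log₂(P(x)/Q(x))

Computing term by term:
  P(1)·log₂(P(1)/Q(1)) = 0.0098·log₂(0.0098/0.5627) = -0.05727
  P(2)·log₂(P(2)/Q(2)) = 0.9804·log₂(0.9804/0.0159) = 5.82972
  P(3)·log₂(P(3)/Q(3)) = 0.0098·log₂(0.0098/0.4214) = -0.05318

D_KL(P||Q) = -0.05727 + 5.82972 - 0.05318 = 5.71927 ≈ 5.7193 bits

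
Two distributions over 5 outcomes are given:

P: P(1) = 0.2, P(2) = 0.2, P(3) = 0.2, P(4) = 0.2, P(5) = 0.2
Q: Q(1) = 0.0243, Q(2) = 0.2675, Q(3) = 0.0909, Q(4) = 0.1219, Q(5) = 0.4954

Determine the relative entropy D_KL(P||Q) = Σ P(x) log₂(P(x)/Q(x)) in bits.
0.6330 bits

D_KL(P||Q) = Σ P(x) log₂(P(x)/Q(x))

Computing term by term:
  P(1)·log₂(P(1)/Q(1)) = 0.2·log₂(0.2/0.0243) = 0.60819
  P(2)·log₂(P(2)/Q(2)) = 0.2·log₂(0.2/0.2675) = -0.08391
  P(3)·log₂(P(3)/Q(3)) = 0.2·log₂(0.2/0.0909) = 0.22753
  P(4)·log₂(P(4)/Q(4)) = 0.2·log₂(0.2/0.1219) = 0.14286
  P(5)·log₂(P(5)/Q(5)) = 0.2·log₂(0.2/0.4954) = -0.26172

D_KL(P||Q) = 0.60819 - 0.08391 + 0.22753 + 0.14286 - 0.26172 = 0.63295 ≈ 0.6330 bits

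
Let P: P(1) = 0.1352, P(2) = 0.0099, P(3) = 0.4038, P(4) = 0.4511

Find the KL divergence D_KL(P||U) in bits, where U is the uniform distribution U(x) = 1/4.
0.4974 bits

U(i) = 1/4 for all i

D_KL(P||U) = Σ P(x) log₂(P(x) / (1/4))
           = Σ P(x) log₂(P(x)) + log₂(4)
           = log₂(4) - H(P)

H(P) = -Σ P(x) log₂(P(x)):
  -P(1)·log₂(P(1)) = -(0.1352)·log₂(0.1352) = 0.39030
  -P(2)·log₂(P(2)) = -(0.0099)·log₂(0.0099) = 0.06592
  -P(3)·log₂(P(3)) = -(0.4038)·log₂(0.4038) = 0.52829
  -P(4)·log₂(P(4)) = -(0.4511)·log₂(0.4511) = 0.51808
H(P) = 0.39030 + 0.06592 + 0.52829 + 0.51808 = 1.50259 bits

log₂(4) = 2.00000 bits

D_KL(P||U) = 2.00000 - 1.50259 = 0.49741 ≈ 0.4974 bits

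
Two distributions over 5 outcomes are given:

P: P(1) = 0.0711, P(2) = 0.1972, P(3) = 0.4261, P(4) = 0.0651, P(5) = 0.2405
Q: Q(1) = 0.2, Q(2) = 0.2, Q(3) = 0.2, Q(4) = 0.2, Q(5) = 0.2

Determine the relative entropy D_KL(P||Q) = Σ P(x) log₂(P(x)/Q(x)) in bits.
0.3134 bits

D_KL(P||Q) = Σ P(x) log₂(P(x)/Q(x))

Computing term by term:
  P(1)·log₂(P(1)/Q(1)) = 0.0711·log₂(0.0711/0.2) = -0.10609
  P(2)·log₂(P(2)/Q(2)) = 0.1972·log₂(0.1972/0.2) = -0.00401
  P(3)·log₂(P(3)/Q(3)) = 0.4261·log₂(0.4261/0.2) = 0.46496
  P(4)·log₂(P(4)/Q(4)) = 0.0651·log₂(0.0651/0.2) = -0.10541
  P(5)·log₂(P(5)/Q(5)) = 0.2405·log₂(0.2405/0.2) = 0.06398

D_KL(P||Q) = -0.10609 - 0.00401 + 0.46496 - 0.10541 + 0.06398 = 0.31343 ≈ 0.3134 bits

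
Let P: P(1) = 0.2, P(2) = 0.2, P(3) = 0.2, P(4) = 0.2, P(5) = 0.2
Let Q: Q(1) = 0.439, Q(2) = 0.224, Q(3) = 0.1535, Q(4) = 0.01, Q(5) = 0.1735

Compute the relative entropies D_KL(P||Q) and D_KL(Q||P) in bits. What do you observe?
D_KL(P||Q) = 0.7222 bits, D_KL(Q||P) = 0.3971 bits. The two directions give different values (D_KL(P||Q) exceeds D_KL(Q||P) by 0.3251 bits): KL divergence is asymmetric.

D_KL(P||Q) = Σ P(x) log₂(P(x)/Q(x))

Computing term by term:
  P(1)·log₂(P(1)/Q(1)) = 0.2·log₂(0.2/0.439) = -0.22684
  P(2)·log₂(P(2)/Q(2)) = 0.2·log₂(0.2/0.224) = -0.03270
  P(3)·log₂(P(3)/Q(3)) = 0.2·log₂(0.2/0.1535) = 0.07635
  P(4)·log₂(P(4)/Q(4)) = 0.2·log₂(0.2/0.01) = 0.86439
  P(5)·log₂(P(5)/Q(5)) = 0.2·log₂(0.2/0.1735) = 0.04101

D_KL(P||Q) = -0.22684 - 0.03270 + 0.07635 + 0.86439 + 0.04101 = 0.72221 ≈ 0.7222 bits

D_KL(Q||P) = Σ Q(x) log₂(Q(x)/P(x))

Computing term by term:
  Q(1)·log₂(Q(1)/P(1)) = 0.439·log₂(0.439/0.2) = 0.49792
  Q(2)·log₂(Q(2)/P(2)) = 0.224·log₂(0.224/0.2) = 0.03662
  Q(3)·log₂(Q(3)/P(3)) = 0.1535·log₂(0.1535/0.2) = -0.05860
  Q(4)·log₂(Q(4)/P(4)) = 0.01·log₂(0.01/0.2) = -0.04322
  Q(5)·log₂(Q(5)/P(5)) = 0.1735·log₂(0.1735/0.2) = -0.03558

D_KL(Q||P) = 0.49792 + 0.03662 - 0.05860 - 0.04322 - 0.03558 = 0.39714 ≈ 0.3971 bits

These are NOT equal (difference: 0.3251 bits). KL divergence is asymmetric: D_KL(P||Q) ≠ D_KL(Q||P) in general.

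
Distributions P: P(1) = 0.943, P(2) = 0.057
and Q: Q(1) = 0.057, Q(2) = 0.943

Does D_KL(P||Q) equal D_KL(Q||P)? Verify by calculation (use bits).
D_KL(P||Q) = 3.5867 bits, D_KL(Q||P) = 3.5867 bits. Yes — for this pair D_KL(P||Q) = D_KL(Q||P).

D_KL(P||Q) = Σ P(x) log₂(P(x)/Q(x))

Computing term by term:
  P(1)·log₂(P(1)/Q(1)) = 0.943·log₂(0.943/0.057) = 3.81748
  P(2)·log₂(P(2)/Q(2)) = 0.057·log₂(0.057/0.943) = -0.23075

D_KL(P||Q) = 3.81748 - 0.23075 = 3.58673 ≈ 3.5867 bits

D_KL(Q||P) = Σ Q(x) log₂(Q(x)/P(x))

Computing term by term:
  Q(1)·log₂(Q(1)/P(1)) = 0.057·log₂(0.057/0.943) = -0.23075
  Q(2)·log₂(Q(2)/P(2)) = 0.943·log₂(0.943/0.057) = 3.81748

D_KL(Q||P) = -0.23075 + 3.81748 = 3.58673 ≈ 3.5867 bits

These ARE equal here. Q is P with outcomes relabeled (Q(1) = P(2), Q(2) = P(1)) by a relabeling that is its own inverse, so the two sums contain exactly the same terms in a different order. This is a special case — KL divergence is not symmetric in general: D_KL(P||Q) ≠ D_KL(Q||P) for most P, Q.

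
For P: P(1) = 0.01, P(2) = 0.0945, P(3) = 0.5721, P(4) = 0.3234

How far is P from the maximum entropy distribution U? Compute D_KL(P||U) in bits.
0.6243 bits

U(i) = 1/4 for all i

D_KL(P||U) = Σ P(x) log₂(P(x) / (1/4))
           = Σ P(x) log₂(P(x)) + log₂(4)
           = log₂(4) - H(P)

H(P) = -Σ P(x) log₂(P(x)):
  -P(1)·log₂(P(1)) = -(0.01)·log₂(0.01) = 0.06644
  -P(2)·log₂(P(2)) = -(0.0945)·log₂(0.0945) = 0.32163
  -P(3)·log₂(P(3)) = -(0.5721)·log₂(0.5721) = 0.46092
  -P(4)·log₂(P(4)) = -(0.3234)·log₂(0.3234) = 0.52669
H(P) = 0.06644 + 0.32163 + 0.46092 + 0.52669 = 1.37568 bits

log₂(4) = 2.00000 bits

D_KL(P||U) = 2.00000 - 1.37568 = 0.62432 ≈ 0.6243 bits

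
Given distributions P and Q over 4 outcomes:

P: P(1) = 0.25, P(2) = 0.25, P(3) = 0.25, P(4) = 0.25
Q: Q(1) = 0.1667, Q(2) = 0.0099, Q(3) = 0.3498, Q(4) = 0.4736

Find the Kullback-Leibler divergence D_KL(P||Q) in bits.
0.9592 bits

D_KL(P||Q) = Σ P(x) log₂(P(x)/Q(x))

Computing term by term:
  P(1)·log₂(P(1)/Q(1)) = 0.25·log₂(0.25/0.1667) = 0.14617
  P(2)·log₂(P(2)/Q(2)) = 0.25·log₂(0.25/0.0099) = 1.16459
  P(3)·log₂(P(3)/Q(3)) = 0.25·log₂(0.25/0.3498) = -0.12115
  P(4)·log₂(P(4)/Q(4)) = 0.25·log₂(0.25/0.4736) = -0.23044

D_KL(P||Q) = 0.14617 + 1.16459 - 0.12115 - 0.23044 = 0.95917 ≈ 0.9592 bits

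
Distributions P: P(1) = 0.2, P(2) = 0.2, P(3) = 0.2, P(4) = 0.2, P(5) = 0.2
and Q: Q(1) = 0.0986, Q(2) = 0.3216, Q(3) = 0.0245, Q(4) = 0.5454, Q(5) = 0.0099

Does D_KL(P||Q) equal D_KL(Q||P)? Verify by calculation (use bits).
D_KL(P||Q) = 1.2507 bits, D_KL(Q||P) = 0.7920 bits. No — D_KL(P||Q) ≠ D_KL(Q||P) for this pair.

D_KL(P||Q) = Σ P(x) log₂(P(x)/Q(x))

Computing term by term:
  P(1)·log₂(P(1)/Q(1)) = 0.2·log₂(0.2/0.0986) = 0.20407
  P(2)·log₂(P(2)/Q(2)) = 0.2·log₂(0.2/0.3216) = -0.13705
  P(3)·log₂(P(3)/Q(3)) = 0.2·log₂(0.2/0.0245) = 0.60583
  P(4)·log₂(P(4)/Q(4)) = 0.2·log₂(0.2/0.5454) = -0.28946
  P(5)·log₂(P(5)/Q(5)) = 0.2·log₂(0.2/0.0099) = 0.86729

D_KL(P||Q) = 0.20407 - 0.13705 + 0.60583 - 0.28946 + 0.86729 = 1.25068 ≈ 1.2507 bits

D_KL(Q||P) = Σ Q(x) log₂(Q(x)/P(x))

Computing term by term:
  Q(1)·log₂(Q(1)/P(1)) = 0.0986·log₂(0.0986/0.2) = -0.10061
  Q(2)·log₂(Q(2)/P(2)) = 0.3216·log₂(0.3216/0.2) = 0.22038
  Q(3)·log₂(Q(3)/P(3)) = 0.0245·log₂(0.0245/0.2) = -0.07421
  Q(4)·log₂(Q(4)/P(4)) = 0.5454·log₂(0.5454/0.2) = 0.78937
  Q(5)·log₂(Q(5)/P(5)) = 0.0099·log₂(0.0099/0.2) = -0.04293

D_KL(Q||P) = -0.10061 + 0.22038 - 0.07421 + 0.78937 - 0.04293 = 0.79200 ≈ 0.7920 bits

These are NOT equal (difference: 0.4587 bits). KL divergence is asymmetric: D_KL(P||Q) ≠ D_KL(Q||P) in general.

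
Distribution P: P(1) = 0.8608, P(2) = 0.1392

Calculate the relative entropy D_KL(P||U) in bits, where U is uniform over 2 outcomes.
0.4179 bits

U(i) = 1/2 for all i

D_KL(P||U) = Σ P(x) log₂(P(x) / (1/2))
           = Σ P(x) log₂(P(x)) + log₂(2)
           = log₂(2) - H(P)

H(P) = -Σ P(x) log₂(P(x)):
  -P(1)·log₂(P(1)) = -(0.8608)·log₂(0.8608) = 0.18615
  -P(2)·log₂(P(2)) = -(0.1392)·log₂(0.1392) = 0.39599
H(P) = 0.18615 + 0.39599 = 0.58214 bits

log₂(2) = 1.00000 bits

D_KL(P||U) = 1.00000 - 0.58214 = 0.41786 ≈ 0.4179 bits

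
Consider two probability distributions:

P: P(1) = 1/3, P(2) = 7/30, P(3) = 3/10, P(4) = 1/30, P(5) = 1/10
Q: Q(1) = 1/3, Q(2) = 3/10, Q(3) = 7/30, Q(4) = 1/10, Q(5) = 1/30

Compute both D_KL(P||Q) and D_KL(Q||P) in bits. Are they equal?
D_KL(P||Q) = 0.1298 bits, D_KL(Q||P) = 0.1298 bits. Yes, in this case they are equal (although KL divergence is not symmetric in general).

D_KL(P||Q) = Σ P(x) log₂(P(x)/Q(x))

Computing term by term:
  P(1)·log₂(P(1)/Q(1)) = (1/3)·log₂((1/3)/(1/3)) = 0.00000
  P(2)·log₂(P(2)/Q(2)) = (7/30)·log₂((7/30)/(3/10)) = -0.08460
  P(3)·log₂(P(3)/Q(3)) = (3/10)·log₂((3/10)/(7/30)) = 0.10877
  P(4)·log₂(P(4)/Q(4)) = (1/30)·log₂((1/30)/(1/10)) = -0.05283
  P(5)·log₂(P(5)/Q(5)) = (1/10)·log₂((1/10)/(1/30)) = 0.15850

D_KL(P||Q) = 0.00000 - 0.08460 + 0.10877 - 0.05283 + 0.15850 = 0.12984 ≈ 0.1298 bits

D_KL(Q||P) = Σ Q(x) log₂(Q(x)/P(x))

Computing term by term:
  Q(1)·log₂(Q(1)/P(1)) = (1/3)·log₂((1/3)/(1/3)) = 0.00000
  Q(2)·log₂(Q(2)/P(2)) = (3/10)·log₂((3/10)/(7/30)) = 0.10877
  Q(3)·log₂(Q(3)/P(3)) = (7/30)·log₂((7/30)/(3/10)) = -0.08460
  Q(4)·log₂(Q(4)/P(4)) = (1/10)·log₂((1/10)/(1/30)) = 0.15850
  Q(5)·log₂(Q(5)/P(5)) = (1/30)·log₂((1/30)/(1/10)) = -0.05283

D_KL(Q||P) = 0.00000 + 0.10877 - 0.08460 + 0.15850 - 0.05283 = 0.12984 ≈ 0.1298 bits

These ARE equal here. Q is P with outcomes relabeled (Q(2) = P(3), Q(3) = P(2), Q(4) = P(5), Q(5) = P(4)) by a relabeling that is its own inverse, so the two sums contain exactly the same terms in a different order. This is a special case — KL divergence is not symmetric in general: D_KL(P||Q) ≠ D_KL(Q||P) for most P, Q.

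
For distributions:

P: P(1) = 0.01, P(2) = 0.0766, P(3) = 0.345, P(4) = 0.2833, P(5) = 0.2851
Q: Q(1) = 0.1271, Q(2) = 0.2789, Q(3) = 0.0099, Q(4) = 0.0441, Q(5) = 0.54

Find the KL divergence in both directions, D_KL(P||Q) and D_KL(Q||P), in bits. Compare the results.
D_KL(P||Q) = 2.0855 bits, D_KL(Q||P) = 1.3147 bits. D_KL(P||Q) is larger than D_KL(Q||P) by 0.7708 bits; the two directions differ.

D_KL(P||Q) = Σ P(x) log₂(P(x)/Q(x))

Computing term by term:
  P(1)·log₂(P(1)/Q(1)) = 0.01·log₂(0.01/0.1271) = -0.03668
  P(2)·log₂(P(2)/Q(2)) = 0.0766·log₂(0.0766/0.2789) = -0.14281
  P(3)·log₂(P(3)/Q(3)) = 0.345·log₂(0.345/0.0099) = 1.76744
  P(4)·log₂(P(4)/Q(4)) = 0.2833·log₂(0.2833/0.0441) = 0.76023
  P(5)·log₂(P(5)/Q(5)) = 0.2851·log₂(0.2851/0.54) = -0.26272

D_KL(P||Q) = -0.03668 - 0.14281 + 1.76744 + 0.76023 - 0.26272 = 2.08546 ≈ 2.0855 bits

D_KL(Q||P) = Σ Q(x) log₂(Q(x)/P(x))

Computing term by term:
  Q(1)·log₂(Q(1)/P(1)) = 0.1271·log₂(0.1271/0.01) = 0.46619
  Q(2)·log₂(Q(2)/P(2)) = 0.2789·log₂(0.2789/0.0766) = 0.51996
  Q(3)·log₂(Q(3)/P(3)) = 0.0099·log₂(0.0099/0.345) = -0.05072
  Q(4)·log₂(Q(4)/P(4)) = 0.0441·log₂(0.0441/0.2833) = -0.11834
  Q(5)·log₂(Q(5)/P(5)) = 0.54·log₂(0.54/0.2851) = 0.49761

D_KL(Q||P) = 0.46619 + 0.51996 - 0.05072 - 0.11834 + 0.49761 = 1.31470 ≈ 1.3147 bits

These are NOT equal (difference: 0.7708 bits). KL divergence is asymmetric: D_KL(P||Q) ≠ D_KL(Q||P) in general.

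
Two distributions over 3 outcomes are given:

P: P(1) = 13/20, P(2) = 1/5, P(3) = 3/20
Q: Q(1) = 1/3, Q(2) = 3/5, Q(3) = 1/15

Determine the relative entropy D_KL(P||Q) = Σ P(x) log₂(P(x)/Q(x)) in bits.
0.4848 bits

D_KL(P||Q) = Σ P(x) log₂(P(x)/Q(x))

Computing term by term:
  P(1)·log₂(P(1)/Q(1)) = (13/20)·log₂((13/20)/(1/3)) = 0.62626
  P(2)·log₂(P(2)/Q(2)) = (1/5)·log₂((1/5)/(3/5)) = -0.31699
  P(3)·log₂(P(3)/Q(3)) = (3/20)·log₂((3/20)/(1/15)) = 0.17549

D_KL(P||Q) = 0.62626 - 0.31699 + 0.17549 = 0.48476 ≈ 0.4848 bits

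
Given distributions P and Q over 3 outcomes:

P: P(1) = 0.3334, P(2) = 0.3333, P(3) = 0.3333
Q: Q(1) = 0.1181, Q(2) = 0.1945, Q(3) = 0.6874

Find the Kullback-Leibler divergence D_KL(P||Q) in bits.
0.4101 bits

D_KL(P||Q) = Σ P(x) log₂(P(x)/Q(x))

Computing term by term:
  P(1)·log₂(P(1)/Q(1)) = 0.3334·log₂(0.3334/0.1181) = 0.49918
  P(2)·log₂(P(2)/Q(2)) = 0.3333·log₂(0.3333/0.1945) = 0.25899
  P(3)·log₂(P(3)/Q(3)) = 0.3333·log₂(0.3333/0.6874) = -0.34807

D_KL(P||Q) = 0.49918 + 0.25899 - 0.34807 = 0.41010 ≈ 0.4101 bits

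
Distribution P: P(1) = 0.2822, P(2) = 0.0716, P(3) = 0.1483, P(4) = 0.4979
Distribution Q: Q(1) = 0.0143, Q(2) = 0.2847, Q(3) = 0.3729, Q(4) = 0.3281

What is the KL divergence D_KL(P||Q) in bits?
1.1739 bits

D_KL(P||Q) = Σ P(x) log₂(P(x)/Q(x))

Computing term by term:
  P(1)·log₂(P(1)/Q(1)) = 0.2822·log₂(0.2822/0.0143) = 1.21420
  P(2)·log₂(P(2)/Q(2)) = 0.0716·log₂(0.0716/0.2847) = -0.14259
  P(3)·log₂(P(3)/Q(3)) = 0.1483·log₂(0.1483/0.3729) = -0.19728
  P(4)·log₂(P(4)/Q(4)) = 0.4979·log₂(0.4979/0.3281) = 0.29960

D_KL(P||Q) = 1.21420 - 0.14259 - 0.19728 + 0.29960 = 1.17393 ≈ 1.1739 bits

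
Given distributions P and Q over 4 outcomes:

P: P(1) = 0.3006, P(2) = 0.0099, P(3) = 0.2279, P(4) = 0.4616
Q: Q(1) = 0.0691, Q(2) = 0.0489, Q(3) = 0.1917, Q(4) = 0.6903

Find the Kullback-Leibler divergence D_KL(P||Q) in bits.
0.4037 bits

D_KL(P||Q) = Σ P(x) log₂(P(x)/Q(x))

Computing term by term:
  P(1)·log₂(P(1)/Q(1)) = 0.3006·log₂(0.3006/0.0691) = 0.63760
  P(2)·log₂(P(2)/Q(2)) = 0.0099·log₂(0.0099/0.0489) = -0.02281
  P(3)·log₂(P(3)/Q(3)) = 0.2279·log₂(0.2279/0.1917) = 0.05687
  P(4)·log₂(P(4)/Q(4)) = 0.4616·log₂(0.4616/0.6903) = -0.26800

D_KL(P||Q) = 0.63760 - 0.02281 + 0.05687 - 0.26800 = 0.40366 ≈ 0.4037 bits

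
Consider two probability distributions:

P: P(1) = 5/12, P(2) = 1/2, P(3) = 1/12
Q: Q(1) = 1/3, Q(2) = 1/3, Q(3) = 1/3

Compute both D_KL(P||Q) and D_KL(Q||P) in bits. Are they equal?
D_KL(P||Q) = 0.2600 bits, D_KL(Q||P) = 0.3644 bits. No, they are not equal.

D_KL(P||Q) = Σ P(x) log₂(P(x)/Q(x))

Computing term by term:
  P(1)·log₂(P(1)/Q(1)) = (5/12)·log₂((5/12)/(1/3)) = 0.13414
  P(2)·log₂(P(2)/Q(2)) = (1/2)·log₂((1/2)/(1/3)) = 0.29248
  P(3)·log₂(P(3)/Q(3)) = (1/12)·log₂((1/12)/(1/3)) = -0.16667

D_KL(P||Q) = 0.13414 + 0.29248 - 0.16667 = 0.25995 ≈ 0.2600 bits

D_KL(Q||P) = Σ Q(x) log₂(Q(x)/P(x))

Computing term by term:
  Q(1)·log₂(Q(1)/P(1)) = (1/3)·log₂((1/3)/(5/12)) = -0.10731
  Q(2)·log₂(Q(2)/P(2)) = (1/3)·log₂((1/3)/(1/2)) = -0.19499
  Q(3)·log₂(Q(3)/P(3)) = (1/3)·log₂((1/3)/(1/12)) = 0.66667

D_KL(Q||P) = -0.10731 - 0.19499 + 0.66667 = 0.36437 ≈ 0.3644 bits

These are NOT equal (difference: 0.1044 bits). KL divergence is asymmetric: D_KL(P||Q) ≠ D_KL(Q||P) in general.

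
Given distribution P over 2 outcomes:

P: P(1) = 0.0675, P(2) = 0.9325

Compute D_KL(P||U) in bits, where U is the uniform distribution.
0.6435 bits

U(i) = 1/2 for all i

D_KL(P||U) = Σ P(x) log₂(P(x) / (1/2))
           = Σ P(x) log₂(P(x)) + log₂(2)
           = log₂(2) - H(P)

H(P) = -Σ P(x) log₂(P(x)):
  -P(1)·log₂(P(1)) = -(0.0675)·log₂(0.0675) = 0.26251
  -P(2)·log₂(P(2)) = -(0.9325)·log₂(0.9325) = 0.09402
H(P) = 0.26251 + 0.09402 = 0.35653 bits

log₂(2) = 1.00000 bits

D_KL(P||U) = 1.00000 - 0.35653 = 0.64347 ≈ 0.6435 bits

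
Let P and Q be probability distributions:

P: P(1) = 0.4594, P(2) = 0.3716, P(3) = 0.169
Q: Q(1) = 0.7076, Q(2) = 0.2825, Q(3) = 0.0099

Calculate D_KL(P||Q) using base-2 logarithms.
0.5525 bits

D_KL(P||Q) = Σ P(x) log₂(P(x)/Q(x))

Computing term by term:
  P(1)·log₂(P(1)/Q(1)) = 0.4594·log₂(0.4594/0.7076) = -0.28629
  P(2)·log₂(P(2)/Q(2)) = 0.3716·log₂(0.3716/0.2825) = 0.14697
  P(3)·log₂(P(3)/Q(3)) = 0.169·log₂(0.169/0.0099) = 0.69179

D_KL(P||Q) = -0.28629 + 0.14697 + 0.69179 = 0.55247 ≈ 0.5525 bits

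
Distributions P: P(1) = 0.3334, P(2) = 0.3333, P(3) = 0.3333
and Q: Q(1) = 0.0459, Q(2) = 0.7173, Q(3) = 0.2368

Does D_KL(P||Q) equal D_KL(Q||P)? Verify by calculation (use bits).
D_KL(P||Q) = 0.7496 bits, D_KL(Q||P) = 0.5451 bits. No — D_KL(P||Q) ≠ D_KL(Q||P) for this pair.

D_KL(P||Q) = Σ P(x) log₂(P(x)/Q(x))

Computing term by term:
  P(1)·log₂(P(1)/Q(1)) = 0.3334·log₂(0.3334/0.0459) = 0.95375
  P(2)·log₂(P(2)/Q(2)) = 0.3333·log₂(0.3333/0.7173) = -0.36855
  P(3)·log₂(P(3)/Q(3)) = 0.3333·log₂(0.3333/0.2368) = 0.16437

D_KL(P||Q) = 0.95375 - 0.36855 + 0.16437 = 0.74957 ≈ 0.7496 bits

D_KL(Q||P) = Σ Q(x) log₂(Q(x)/P(x))

Computing term by term:
  Q(1)·log₂(Q(1)/P(1)) = 0.0459·log₂(0.0459/0.3334) = -0.13131
  Q(2)·log₂(Q(2)/P(2)) = 0.7173·log₂(0.7173/0.3333) = 0.79316
  Q(3)·log₂(Q(3)/P(3)) = 0.2368·log₂(0.2368/0.3333) = -0.11678

D_KL(Q||P) = -0.13131 + 0.79316 - 0.11678 = 0.54507 ≈ 0.5451 bits

These are NOT equal (difference: 0.2045 bits). KL divergence is asymmetric: D_KL(P||Q) ≠ D_KL(Q||P) in general.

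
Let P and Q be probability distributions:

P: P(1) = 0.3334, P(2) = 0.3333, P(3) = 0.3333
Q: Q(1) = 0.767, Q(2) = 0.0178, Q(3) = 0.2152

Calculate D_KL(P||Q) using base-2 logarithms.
1.2184 bits

D_KL(P||Q) = Σ P(x) log₂(P(x)/Q(x))

Computing term by term:
  P(1)·log₂(P(1)/Q(1)) = 0.3334·log₂(0.3334/0.767) = -0.40074
  P(2)·log₂(P(2)/Q(2)) = 0.3333·log₂(0.3333/0.0178) = 1.40882
  P(3)·log₂(P(3)/Q(3)) = 0.3333·log₂(0.3333/0.2152) = 0.21036

D_KL(P||Q) = -0.40074 + 1.40882 + 0.21036 = 1.21844 ≈ 1.2184 bits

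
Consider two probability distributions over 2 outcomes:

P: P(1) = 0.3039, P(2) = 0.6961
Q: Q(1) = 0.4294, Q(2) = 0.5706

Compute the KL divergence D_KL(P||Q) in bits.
0.0481 bits

D_KL(P||Q) = Σ P(x) log₂(P(x)/Q(x))

Computing term by term:
  P(1)·log₂(P(1)/Q(1)) = 0.3039·log₂(0.3039/0.4294) = -0.15156
  P(2)·log₂(P(2)/Q(2)) = 0.6961·log₂(0.6961/0.5706) = 0.19965

D_KL(P||Q) = -0.15156 + 0.19965 = 0.04809 ≈ 0.0481 bits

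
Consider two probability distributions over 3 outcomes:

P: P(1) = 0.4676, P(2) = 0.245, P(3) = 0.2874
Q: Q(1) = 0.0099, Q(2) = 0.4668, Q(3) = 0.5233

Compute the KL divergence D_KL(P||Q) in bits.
2.1243 bits

D_KL(P||Q) = Σ P(x) log₂(P(x)/Q(x))

Computing term by term:
  P(1)·log₂(P(1)/Q(1)) = 0.4676·log₂(0.4676/0.0099) = 2.60065
  P(2)·log₂(P(2)/Q(2)) = 0.245·log₂(0.245/0.4668) = -0.22786
  P(3)·log₂(P(3)/Q(3)) = 0.2874·log₂(0.2874/0.5233) = -0.24848

D_KL(P||Q) = 2.60065 - 0.22786 - 0.24848 = 2.12431 ≈ 2.1243 bits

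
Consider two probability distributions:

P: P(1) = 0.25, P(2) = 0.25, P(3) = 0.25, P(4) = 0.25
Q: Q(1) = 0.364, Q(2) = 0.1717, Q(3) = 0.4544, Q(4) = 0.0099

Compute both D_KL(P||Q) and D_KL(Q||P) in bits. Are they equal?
D_KL(P||Q) = 0.9491 bits, D_KL(Q||P) = 0.4498 bits. No, they are not equal.

D_KL(P||Q) = Σ P(x) log₂(P(x)/Q(x))

Computing term by term:
  P(1)·log₂(P(1)/Q(1)) = 0.25·log₂(0.25/0.364) = -0.13550
  P(2)·log₂(P(2)/Q(2)) = 0.25·log₂(0.25/0.1717) = 0.13551
  P(3)·log₂(P(3)/Q(3)) = 0.25·log₂(0.25/0.4544) = -0.21551
  P(4)·log₂(P(4)/Q(4)) = 0.25·log₂(0.25/0.0099) = 1.16459

D_KL(P||Q) = -0.13550 + 0.13551 - 0.21551 + 1.16459 = 0.94909 ≈ 0.9491 bits

D_KL(Q||P) = Σ Q(x) log₂(Q(x)/P(x))

Computing term by term:
  Q(1)·log₂(Q(1)/P(1)) = 0.364·log₂(0.364/0.25) = 0.19729
  Q(2)·log₂(Q(2)/P(2)) = 0.1717·log₂(0.1717/0.25) = -0.09307
  Q(3)·log₂(Q(3)/P(3)) = 0.4544·log₂(0.4544/0.25) = 0.39171
  Q(4)·log₂(Q(4)/P(4)) = 0.0099·log₂(0.0099/0.25) = -0.04612

D_KL(Q||P) = 0.19729 - 0.09307 + 0.39171 - 0.04612 = 0.44981 ≈ 0.4498 bits

These are NOT equal (difference: 0.4993 bits). KL divergence is asymmetric: D_KL(P||Q) ≠ D_KL(Q||P) in general.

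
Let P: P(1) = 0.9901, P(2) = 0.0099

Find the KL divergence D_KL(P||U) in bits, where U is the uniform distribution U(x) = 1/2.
0.9199 bits

U(i) = 1/2 for all i

D_KL(P||U) = Σ P(x) log₂(P(x) / (1/2))
           = Σ P(x) log₂(P(x)) + log₂(2)
           = log₂(2) - H(P)

H(P) = -Σ P(x) log₂(P(x)):
  -P(1)·log₂(P(1)) = -(0.9901)·log₂(0.9901) = 0.01421
  -P(2)·log₂(P(2)) = -(0.0099)·log₂(0.0099) = 0.06592
H(P) = 0.01421 + 0.06592 = 0.08013 bits

log₂(2) = 1.00000 bits

D_KL(P||U) = 1.00000 - 0.08013 = 0.91987 ≈ 0.9199 bits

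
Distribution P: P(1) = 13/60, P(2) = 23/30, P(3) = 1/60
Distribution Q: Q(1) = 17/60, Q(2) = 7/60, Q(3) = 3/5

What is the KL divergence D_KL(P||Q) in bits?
1.9124 bits

D_KL(P||Q) = Σ P(x) log₂(P(x)/Q(x))

Computing term by term:
  P(1)·log₂(P(1)/Q(1)) = (13/60)·log₂((13/60)/(17/60)) = -0.08386
  P(2)·log₂(P(2)/Q(2)) = (23/30)·log₂((23/30)/(7/60)) = 2.08243
  P(3)·log₂(P(3)/Q(3)) = (1/60)·log₂((1/60)/(3/5)) = -0.08617

D_KL(P||Q) = -0.08386 + 2.08243 - 0.08617 = 1.91240 ≈ 1.9124 bits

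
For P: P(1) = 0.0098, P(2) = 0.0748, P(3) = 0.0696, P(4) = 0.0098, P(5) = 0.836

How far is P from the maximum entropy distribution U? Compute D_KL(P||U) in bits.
1.4277 bits

U(i) = 1/5 for all i

D_KL(P||U) = Σ P(x) log₂(P(x) / (1/5))
           = Σ P(x) log₂(P(x)) + log₂(5)
           = log₂(5) - H(P)

H(P) = -Σ P(x) log₂(P(x)):
  -P(1)·log₂(P(1)) = -(0.0098)·log₂(0.0098) = 0.06540
  -P(2)·log₂(P(2)) = -(0.0748)·log₂(0.0748) = 0.27981
  -P(3)·log₂(P(3)) = -(0.0696)·log₂(0.0696) = 0.26760
  -P(4)·log₂(P(4)) = -(0.0098)·log₂(0.0098) = 0.06540
  -P(5)·log₂(P(5)) = -(0.836)·log₂(0.836) = 0.21604
H(P) = 0.06540 + 0.27981 + 0.26760 + 0.06540 + 0.21604 = 0.89425 bits

log₂(5) = 2.32193 bits

D_KL(P||U) = 2.32193 - 0.89425 = 1.42768 ≈ 1.4277 bits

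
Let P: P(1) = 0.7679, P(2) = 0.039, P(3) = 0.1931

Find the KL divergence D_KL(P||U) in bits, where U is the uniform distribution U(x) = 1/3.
0.6517 bits

U(i) = 1/3 for all i

D_KL(P||U) = Σ P(x) log₂(P(x) / (1/3))
           = Σ P(x) log₂(P(x)) + log₂(3)
           = log₂(3) - H(P)

H(P) = -Σ P(x) log₂(P(x)):
  -P(1)·log₂(P(1)) = -(0.7679)·log₂(0.7679) = 0.29258
  -P(2)·log₂(P(2)) = -(0.039)·log₂(0.039) = 0.18253
  -P(3)·log₂(P(3)) = -(0.1931)·log₂(0.1931) = 0.45815
H(P) = 0.29258 + 0.18253 + 0.45815 = 0.93326 bits

log₂(3) = 1.58496 bits

D_KL(P||U) = 1.58496 - 0.93326 = 0.65170 ≈ 0.6517 bits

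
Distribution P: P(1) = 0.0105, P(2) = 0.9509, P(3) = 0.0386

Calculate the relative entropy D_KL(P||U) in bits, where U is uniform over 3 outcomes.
1.2656 bits

U(i) = 1/3 for all i

D_KL(P||U) = Σ P(x) log₂(P(x) / (1/3))
           = Σ P(x) log₂(P(x)) + log₂(3)
           = log₂(3) - H(P)

H(P) = -Σ P(x) log₂(P(x)):
  -P(1)·log₂(P(1)) = -(0.0105)·log₂(0.0105) = 0.06902
  -P(2)·log₂(P(2)) = -(0.9509)·log₂(0.9509) = 0.06907
  -P(3)·log₂(P(3)) = -(0.0386)·log₂(0.0386) = 0.18124
H(P) = 0.06902 + 0.06907 + 0.18124 = 0.31933 bits

log₂(3) = 1.58496 bits

D_KL(P||U) = 1.58496 - 0.31933 = 1.26563 ≈ 1.2656 bits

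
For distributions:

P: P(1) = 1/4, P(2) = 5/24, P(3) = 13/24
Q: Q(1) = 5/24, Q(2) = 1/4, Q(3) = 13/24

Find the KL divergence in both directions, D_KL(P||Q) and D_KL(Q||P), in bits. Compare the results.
D_KL(P||Q) = 0.0110 bits, D_KL(Q||P) = 0.0110 bits. The two directions give exactly the same value for this pair.

D_KL(P||Q) = Σ P(x) log₂(P(x)/Q(x))

Computing term by term:
  P(1)·log₂(P(1)/Q(1)) = (1/4)·log₂((1/4)/(5/24)) = 0.06576
  P(2)·log₂(P(2)/Q(2)) = (5/24)·log₂((5/24)/(1/4)) = -0.05480
  P(3)·log₂(P(3)/Q(3)) = (13/24)·log₂((13/24)/(13/24)) = 0.00000

D_KL(P||Q) = 0.06576 - 0.05480 + 0.00000 = 0.01096 ≈ 0.0110 bits

D_KL(Q||P) = Σ Q(x) log₂(Q(x)/P(x))

Computing term by term:
  Q(1)·log₂(Q(1)/P(1)) = (5/24)·log₂((5/24)/(1/4)) = -0.05480
  Q(2)·log₂(Q(2)/P(2)) = (1/4)·log₂((1/4)/(5/24)) = 0.06576
  Q(3)·log₂(Q(3)/P(3)) = (13/24)·log₂((13/24)/(13/24)) = 0.00000

D_KL(Q||P) = -0.05480 + 0.06576 + 0.00000 = 0.01096 ≈ 0.0110 bits

These ARE equal here. Q is P with outcomes relabeled (Q(1) = P(2), Q(2) = P(1)) by a relabeling that is its own inverse, so the two sums contain exactly the same terms in a different order. This is a special case — KL divergence is not symmetric in general: D_KL(P||Q) ≠ D_KL(Q||P) for most P, Q.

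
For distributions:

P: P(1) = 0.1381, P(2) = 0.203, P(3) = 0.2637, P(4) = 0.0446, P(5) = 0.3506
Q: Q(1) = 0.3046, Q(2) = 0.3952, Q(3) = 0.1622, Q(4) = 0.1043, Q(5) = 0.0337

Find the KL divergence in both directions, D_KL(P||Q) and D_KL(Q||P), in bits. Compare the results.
D_KL(P||Q) = 0.9622 bits, D_KL(Q||P) = 0.6277 bits. D_KL(P||Q) is larger than D_KL(Q||P) by 0.3345 bits; the two directions differ.

D_KL(P||Q) = Σ P(x) log₂(P(x)/Q(x))

Computing term by term:
  P(1)·log₂(P(1)/Q(1)) = 0.1381·log₂(0.1381/0.3046) = -0.15760
  P(2)·log₂(P(2)/Q(2)) = 0.203·log₂(0.203/0.3952) = -0.19510
  P(3)·log₂(P(3)/Q(3)) = 0.2637·log₂(0.2637/0.1622) = 0.18489
  P(4)·log₂(P(4)/Q(4)) = 0.0446·log₂(0.0446/0.1043) = -0.05466
  P(5)·log₂(P(5)/Q(5)) = 0.3506·log₂(0.3506/0.0337) = 1.18468

D_KL(P||Q) = -0.15760 - 0.19510 + 0.18489 - 0.05466 + 1.18468 = 0.96221 ≈ 0.9622 bits

D_KL(Q||P) = Σ Q(x) log₂(Q(x)/P(x))

Computing term by term:
  Q(1)·log₂(Q(1)/P(1)) = 0.3046·log₂(0.3046/0.1381) = 0.34761
  Q(2)·log₂(Q(2)/P(2)) = 0.3952·log₂(0.3952/0.203) = 0.37983
  Q(3)·log₂(Q(3)/P(3)) = 0.1622·log₂(0.1622/0.2637) = -0.11372
  Q(4)·log₂(Q(4)/P(4)) = 0.1043·log₂(0.1043/0.0446) = 0.12783
  Q(5)·log₂(Q(5)/P(5)) = 0.0337·log₂(0.0337/0.3506) = -0.11387

D_KL(Q||P) = 0.34761 + 0.37983 - 0.11372 + 0.12783 - 0.11387 = 0.62768 ≈ 0.6277 bits

These are NOT equal (difference: 0.3345 bits). KL divergence is asymmetric: D_KL(P||Q) ≠ D_KL(Q||P) in general.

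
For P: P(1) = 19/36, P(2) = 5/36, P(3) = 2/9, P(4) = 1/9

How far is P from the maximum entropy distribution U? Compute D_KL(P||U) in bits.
0.2834 bits

U(i) = 1/4 for all i

D_KL(P||U) = Σ P(x) log₂(P(x) / (1/4))
           = Σ P(x) log₂(P(x)) + log₂(4)
           = log₂(4) - H(P)

H(P) = -Σ P(x) log₂(P(x)):
  -P(1)·log₂(P(1)) = -(19/36)·log₂(19/36) = 0.48661
  -P(2)·log₂(P(2)) = -(5/36)·log₂(5/36) = 0.39556
  -P(3)·log₂(P(3)) = -(2/9)·log₂(2/9) = 0.48221
  -P(4)·log₂(P(4)) = -(1/9)·log₂(1/9) = 0.35221
H(P) = 0.48661 + 0.39556 + 0.48221 + 0.35221 = 1.71659 bits

log₂(4) = 2.00000 bits

D_KL(P||U) = 2.00000 - 1.71659 = 0.28341 ≈ 0.2834 bits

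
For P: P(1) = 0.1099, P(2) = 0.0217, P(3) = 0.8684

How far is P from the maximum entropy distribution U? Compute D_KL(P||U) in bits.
0.9382 bits

U(i) = 1/3 for all i

D_KL(P||U) = Σ P(x) log₂(P(x) / (1/3))
           = Σ P(x) log₂(P(x)) + log₂(3)
           = log₂(3) - H(P)

H(P) = -Σ P(x) log₂(P(x)):
  -P(1)·log₂(P(1)) = -(0.1099)·log₂(0.1099) = 0.35011
  -P(2)·log₂(P(2)) = -(0.0217)·log₂(0.0217) = 0.11992
  -P(3)·log₂(P(3)) = -(0.8684)·log₂(0.8684) = 0.17678
H(P) = 0.35011 + 0.11992 + 0.17678 = 0.64681 bits

log₂(3) = 1.58496 bits

D_KL(P||U) = 1.58496 - 0.64681 = 0.93815 ≈ 0.9382 bits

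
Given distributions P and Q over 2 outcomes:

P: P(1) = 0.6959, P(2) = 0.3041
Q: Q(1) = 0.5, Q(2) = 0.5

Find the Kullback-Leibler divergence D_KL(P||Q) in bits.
0.1138 bits

D_KL(P||Q) = Σ P(x) log₂(P(x)/Q(x))

Computing term by term:
  P(1)·log₂(P(1)/Q(1)) = 0.6959·log₂(0.6959/0.5) = 0.33191
  P(2)·log₂(P(2)/Q(2)) = 0.3041·log₂(0.3041/0.5) = -0.21816

D_KL(P||Q) = 0.33191 - 0.21816 = 0.11375 ≈ 0.1138 bits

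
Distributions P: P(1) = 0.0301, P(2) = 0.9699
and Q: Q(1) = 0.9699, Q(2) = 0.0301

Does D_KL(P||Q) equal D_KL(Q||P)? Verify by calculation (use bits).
D_KL(P||Q) = 4.7084 bits, D_KL(Q||P) = 4.7084 bits. Yes — for this pair D_KL(P||Q) = D_KL(Q||P).

D_KL(P||Q) = Σ P(x) log₂(P(x)/Q(x))

Computing term by term:
  P(1)·log₂(P(1)/Q(1)) = 0.0301·log₂(0.0301/0.9699) = -0.15080
  P(2)·log₂(P(2)/Q(2)) = 0.9699·log₂(0.9699/0.0301) = 4.85920

D_KL(P||Q) = -0.15080 + 4.85920 = 4.70840 ≈ 4.7084 bits

D_KL(Q||P) = Σ Q(x) log₂(Q(x)/P(x))

Computing term by term:
  Q(1)·log₂(Q(1)/P(1)) = 0.9699·log₂(0.9699/0.0301) = 4.85920
  Q(2)·log₂(Q(2)/P(2)) = 0.0301·log₂(0.0301/0.9699) = -0.15080

D_KL(Q||P) = 4.85920 - 0.15080 = 4.70840 ≈ 4.7084 bits

These ARE equal here. Q is P with outcomes relabeled (Q(1) = P(2), Q(2) = P(1)) by a relabeling that is its own inverse, so the two sums contain exactly the same terms in a different order. This is a special case — KL divergence is not symmetric in general: D_KL(P||Q) ≠ D_KL(Q||P) for most P, Q.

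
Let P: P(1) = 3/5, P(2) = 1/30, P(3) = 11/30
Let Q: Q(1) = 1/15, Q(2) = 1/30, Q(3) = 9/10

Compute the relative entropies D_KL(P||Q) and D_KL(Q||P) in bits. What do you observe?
D_KL(P||Q) = 1.4270 bits, D_KL(Q||P) = 0.9546 bits. The two directions give different values (D_KL(P||Q) exceeds D_KL(Q||P) by 0.4724 bits): KL divergence is asymmetric.

D_KL(P||Q) = Σ P(x) log₂(P(x)/Q(x))

Computing term by term:
  P(1)·log₂(P(1)/Q(1)) = (3/5)·log₂((3/5)/(1/15)) = 1.90196
  P(2)·log₂(P(2)/Q(2)) = (1/30)·log₂((1/30)/(1/30)) = 0.00000
  P(3)·log₂(P(3)/Q(3)) = (11/30)·log₂((11/30)/(9/10)) = -0.47500

D_KL(P||Q) = 1.90196 + 0.00000 - 0.47500 = 1.42696 ≈ 1.4270 bits

D_KL(Q||P) = Σ Q(x) log₂(Q(x)/P(x))

Computing term by term:
  Q(1)·log₂(Q(1)/P(1)) = (1/15)·log₂((1/15)/(3/5)) = -0.21133
  Q(2)·log₂(Q(2)/P(2)) = (1/30)·log₂((1/30)/(1/30)) = 0.00000
  Q(3)·log₂(Q(3)/P(3)) = (9/10)·log₂((9/10)/(11/30)) = 1.16591

D_KL(Q||P) = -0.21133 + 0.00000 + 1.16591 = 0.95458 ≈ 0.9546 bits

These are NOT equal (difference: 0.4724 bits). KL divergence is asymmetric: D_KL(P||Q) ≠ D_KL(Q||P) in general.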